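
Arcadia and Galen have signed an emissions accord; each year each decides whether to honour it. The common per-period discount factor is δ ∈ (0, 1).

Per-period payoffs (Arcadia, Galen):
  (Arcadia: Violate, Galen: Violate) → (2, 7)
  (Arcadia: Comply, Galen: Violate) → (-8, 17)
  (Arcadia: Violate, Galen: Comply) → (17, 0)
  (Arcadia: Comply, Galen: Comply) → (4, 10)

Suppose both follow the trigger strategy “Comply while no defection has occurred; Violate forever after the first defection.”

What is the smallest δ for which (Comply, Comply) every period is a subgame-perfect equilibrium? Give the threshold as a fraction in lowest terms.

13/15

Arcadia: cooperation gives 4 each period; deviation gives 17 once then 2 forever.
  4/(1−δ) ≥ 17 + 2δ/(1−δ) ⇒ δ ≥ 13/15.
Galen: cooperation gives 10 each period; deviation gives 17 once then 7 forever.
  δ ≥ 7/10.
Both must hold, so the binding constraint is Arcadia's: δ ≥ 13/15.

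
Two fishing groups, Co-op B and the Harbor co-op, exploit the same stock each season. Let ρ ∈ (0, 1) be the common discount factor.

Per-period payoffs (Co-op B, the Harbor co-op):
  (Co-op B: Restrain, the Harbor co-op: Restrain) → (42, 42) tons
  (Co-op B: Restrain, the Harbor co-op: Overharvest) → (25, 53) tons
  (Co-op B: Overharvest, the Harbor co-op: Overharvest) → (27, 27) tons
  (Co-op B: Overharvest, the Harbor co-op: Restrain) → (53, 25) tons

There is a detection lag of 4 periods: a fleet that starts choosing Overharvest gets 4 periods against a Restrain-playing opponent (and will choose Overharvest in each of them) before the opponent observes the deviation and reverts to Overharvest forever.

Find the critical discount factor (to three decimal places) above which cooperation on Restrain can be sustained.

0.807

A deviator earns 53 for 4 periods, then 27 forever; cooperating earns 42 forever. Multiplying the IC by (1−ρ):
42 ≥ 53(1−ρ^4) + 27ρ^4, so 26·ρ^4 ≥ 11 and ρ^4 ≥ 11/26.
ρ ≥ (11/26)^(1/4) ≈ 0.807.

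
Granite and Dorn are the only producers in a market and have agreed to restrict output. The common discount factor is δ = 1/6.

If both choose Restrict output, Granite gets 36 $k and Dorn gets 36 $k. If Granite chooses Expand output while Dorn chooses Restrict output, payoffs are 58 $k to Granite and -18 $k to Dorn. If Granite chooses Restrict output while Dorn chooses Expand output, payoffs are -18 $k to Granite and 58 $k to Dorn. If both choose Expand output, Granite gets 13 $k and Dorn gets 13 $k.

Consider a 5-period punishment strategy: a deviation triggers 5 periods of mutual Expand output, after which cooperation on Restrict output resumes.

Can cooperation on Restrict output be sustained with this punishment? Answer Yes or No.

No

A one-shot deviation gives 58 now, then 13 for 5 periods, then back to 36.
Gain from deviating: (58−36) today; loss: (36−13) in each of the next 5 periods.
No-deviation condition: (36−13)(δ+…+δ^5) ≥ 58−36, i.e. δ+…+δ^5 ≥ 22/23.
At δ = 1/6: δ+…+δ^5 = 0.2000 < 0.9565.
So cooperation is not sustainable.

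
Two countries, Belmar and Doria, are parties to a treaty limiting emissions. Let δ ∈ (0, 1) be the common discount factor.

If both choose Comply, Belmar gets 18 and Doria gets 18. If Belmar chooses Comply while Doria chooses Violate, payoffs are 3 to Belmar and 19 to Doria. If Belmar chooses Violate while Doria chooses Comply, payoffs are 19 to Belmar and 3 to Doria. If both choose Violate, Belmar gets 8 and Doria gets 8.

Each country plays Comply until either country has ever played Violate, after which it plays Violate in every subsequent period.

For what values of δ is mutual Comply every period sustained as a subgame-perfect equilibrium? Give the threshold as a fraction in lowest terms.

18/(1−δ) ≥ 19 + 8δ/(1−δ)
18 ≥ 19 − 11δ
δ ≥ 1/11.

1/11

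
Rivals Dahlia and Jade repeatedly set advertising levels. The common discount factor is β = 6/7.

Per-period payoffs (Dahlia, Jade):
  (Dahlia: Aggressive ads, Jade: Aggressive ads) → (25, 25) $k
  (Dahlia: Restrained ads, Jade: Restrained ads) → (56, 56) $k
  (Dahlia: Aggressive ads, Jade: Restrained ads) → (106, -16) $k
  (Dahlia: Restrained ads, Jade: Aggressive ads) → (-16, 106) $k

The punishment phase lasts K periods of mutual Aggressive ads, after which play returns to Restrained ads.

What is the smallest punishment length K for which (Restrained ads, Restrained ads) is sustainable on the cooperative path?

3

IC: β(1−β^K)/(1−β) ≥ (106−56)/(56−25) = 50/31.
With β = 6/7: need 1 − β^K ≥ 50/31·(1−6/7)/(6/7), i.e. β^K ≤ 0.7312.
Since (6/7)^2 = 0.7347 and (6/7)^3 = 0.6297, the smallest such K is 3.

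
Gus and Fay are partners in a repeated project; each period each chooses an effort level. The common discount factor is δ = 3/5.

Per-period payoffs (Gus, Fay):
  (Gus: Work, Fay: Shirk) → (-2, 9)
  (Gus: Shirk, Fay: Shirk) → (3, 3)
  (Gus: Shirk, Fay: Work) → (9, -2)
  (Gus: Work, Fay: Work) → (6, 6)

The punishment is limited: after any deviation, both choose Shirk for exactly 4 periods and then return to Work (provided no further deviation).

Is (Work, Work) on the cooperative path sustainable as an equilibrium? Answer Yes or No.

Yes

A one-shot deviation gives 9 now, then 3 for 4 periods, then back to 6.
Gain from deviating: (9−6) today; loss: (6−3) in each of the next 4 periods.
No-deviation condition: (6−3)(δ+…+δ^4) ≥ 9−6, i.e. δ+…+δ^4 ≥ 1.
At δ = 3/5: δ+…+δ^4 = 1.3056 ≥ 1.0000.
So cooperation is sustainable.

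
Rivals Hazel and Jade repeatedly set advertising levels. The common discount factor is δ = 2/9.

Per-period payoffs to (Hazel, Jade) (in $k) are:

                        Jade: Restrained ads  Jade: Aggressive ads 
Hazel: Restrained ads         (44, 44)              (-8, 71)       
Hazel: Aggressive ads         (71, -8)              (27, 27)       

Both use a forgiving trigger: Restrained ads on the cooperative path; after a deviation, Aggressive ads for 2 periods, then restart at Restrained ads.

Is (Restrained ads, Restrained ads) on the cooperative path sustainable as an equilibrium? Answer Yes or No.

Comparing payoff streams over the 3 periods until play realigns: cooperate → 44(1+δ+…+δ^2); deviate → 71 + 27(δ+…+δ^2).
Cooperation is sustained iff (44−27)(δ+…+δ^2) ≥ 71−44.
δ+…+δ^2 = 2/9·(1−(2/9)^2)/(1−2/9) = 0.2716, and (71−44)/(44−27) = 1.5882.
0.2716 < 1.5882, so cooperation is not sustainable.

No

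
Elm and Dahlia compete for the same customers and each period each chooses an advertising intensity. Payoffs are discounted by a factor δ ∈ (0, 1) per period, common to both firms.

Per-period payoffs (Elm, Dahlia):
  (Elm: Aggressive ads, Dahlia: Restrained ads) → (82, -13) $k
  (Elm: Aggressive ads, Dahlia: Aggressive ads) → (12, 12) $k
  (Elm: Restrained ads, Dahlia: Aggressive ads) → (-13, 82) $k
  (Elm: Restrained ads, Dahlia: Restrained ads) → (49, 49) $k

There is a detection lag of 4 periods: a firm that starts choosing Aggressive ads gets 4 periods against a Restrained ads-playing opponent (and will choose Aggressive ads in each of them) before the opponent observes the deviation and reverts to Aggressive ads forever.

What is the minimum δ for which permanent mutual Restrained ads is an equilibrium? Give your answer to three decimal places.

0.829

A deviator earns 82 for 4 periods, then 12 forever; cooperating earns 49 forever. Multiplying the IC by (1−δ):
49 ≥ 82(1−δ^4) + 12δ^4, so 70·δ^4 ≥ 33 and δ^4 ≥ 33/70.
δ ≥ (33/70)^(1/4) ≈ 0.829.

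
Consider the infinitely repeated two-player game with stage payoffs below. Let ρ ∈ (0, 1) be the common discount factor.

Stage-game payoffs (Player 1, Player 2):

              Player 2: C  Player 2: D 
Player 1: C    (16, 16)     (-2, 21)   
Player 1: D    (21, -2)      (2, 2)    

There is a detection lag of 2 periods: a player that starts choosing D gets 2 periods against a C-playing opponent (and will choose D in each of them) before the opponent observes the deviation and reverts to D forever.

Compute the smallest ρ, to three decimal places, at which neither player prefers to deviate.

Deviating for the 2 undetected periods gains 21−16 = 5 per period over cooperation, then loses 16−2 = 14 per period forever once punishment starts.
Gain: 5(1 + ρ + … + ρ^1); loss: 14·ρ^2/(1−ρ).
No profitable deviation ⇔ 5(1−ρ^2) ≤ 14·ρ^2, i.e. ρ^2 ≥ 5/(5+14) = 5/19.
Hence ρ ≥ (5/19)^(1/2) ≈ 0.513.

0.513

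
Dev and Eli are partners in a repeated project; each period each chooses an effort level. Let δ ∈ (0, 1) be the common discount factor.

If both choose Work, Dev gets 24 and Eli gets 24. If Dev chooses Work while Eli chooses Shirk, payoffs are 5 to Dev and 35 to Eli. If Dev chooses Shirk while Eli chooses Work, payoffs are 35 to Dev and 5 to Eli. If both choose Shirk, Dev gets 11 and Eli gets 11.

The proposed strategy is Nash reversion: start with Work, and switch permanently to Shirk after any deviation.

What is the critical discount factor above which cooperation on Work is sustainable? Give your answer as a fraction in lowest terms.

11/24

One-period gain from deviating is 35 − 24 = 11. The loss is 24 − 11 = 13 in every subsequent period, with present value 13·δ/(1−δ).
Deviation is unprofitable when 13·δ/(1−δ) ≥ 11, i.e. δ/(1−δ) ≥ 11/13.
Equivalently δ ≥ 11/(11+13) = 11/24.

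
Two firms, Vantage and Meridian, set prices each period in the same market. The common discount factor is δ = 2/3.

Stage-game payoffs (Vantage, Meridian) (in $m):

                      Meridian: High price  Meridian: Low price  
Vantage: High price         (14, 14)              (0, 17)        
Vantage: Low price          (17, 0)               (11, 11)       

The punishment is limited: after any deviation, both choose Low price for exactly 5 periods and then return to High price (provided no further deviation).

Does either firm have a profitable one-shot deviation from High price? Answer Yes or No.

No

A one-shot deviation gives 17 now, then 11 for 5 periods, then back to 14.
Gain from deviating: (17−14) today; loss: (14−11) in each of the next 5 periods.
No-deviation condition: (14−11)(δ+…+δ^5) ≥ 17−14, i.e. δ+…+δ^5 ≥ 1.
At δ = 2/3: δ+…+δ^5 = 1.7366 ≥ 1.0000.
So cooperation is sustainable.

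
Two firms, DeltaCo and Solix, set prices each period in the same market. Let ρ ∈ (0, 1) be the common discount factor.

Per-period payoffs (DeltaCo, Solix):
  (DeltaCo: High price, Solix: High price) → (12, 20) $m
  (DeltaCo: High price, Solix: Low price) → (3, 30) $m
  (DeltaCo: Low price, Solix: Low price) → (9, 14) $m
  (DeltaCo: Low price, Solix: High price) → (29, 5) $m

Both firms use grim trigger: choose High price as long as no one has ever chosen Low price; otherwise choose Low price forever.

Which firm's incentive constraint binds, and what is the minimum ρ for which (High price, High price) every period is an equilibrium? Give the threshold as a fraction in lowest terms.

For DeltaCo: deviation gain 29−12 = 17, per-period punishment loss 12−9 = 3. IC gives ρ ≥ 17/20.
For Solix: gain 10, loss 6 per period, so ρ ≥ 10/16 = 5/8.
The tighter constraint is DeltaCo's, so cooperation needs ρ ≥ 17/20.

DeltaCo; ρ ≥ 17/20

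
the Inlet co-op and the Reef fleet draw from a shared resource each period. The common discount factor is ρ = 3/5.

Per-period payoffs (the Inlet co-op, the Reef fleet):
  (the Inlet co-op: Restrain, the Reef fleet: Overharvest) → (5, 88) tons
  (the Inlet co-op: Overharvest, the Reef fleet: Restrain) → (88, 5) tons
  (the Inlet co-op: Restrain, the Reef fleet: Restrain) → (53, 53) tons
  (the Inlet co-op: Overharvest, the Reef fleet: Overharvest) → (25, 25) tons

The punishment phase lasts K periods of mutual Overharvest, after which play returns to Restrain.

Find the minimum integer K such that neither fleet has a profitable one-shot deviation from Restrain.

No profitable deviation requires (53−25)(ρ+…+ρ^K) ≥ 88−53, i.e. ρ+…+ρ^K ≥ 5/4 ≈ 1.2500.
With ρ = 3/5, the partial sums are K=1: 0.6000, K=2: 0.9600, K=3: 1.1760, K=4: 1.3056.
K = 4 is the first length at which the sum reaches 1.2500.

4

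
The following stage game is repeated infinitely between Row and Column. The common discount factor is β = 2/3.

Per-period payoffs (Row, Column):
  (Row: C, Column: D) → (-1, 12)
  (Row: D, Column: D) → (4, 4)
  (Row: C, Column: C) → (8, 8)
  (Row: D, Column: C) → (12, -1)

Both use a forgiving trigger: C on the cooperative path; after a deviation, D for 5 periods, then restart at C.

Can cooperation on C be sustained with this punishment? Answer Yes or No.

IC: β+…+β^5 ≥ (12−8)/(8−4) = 1.
At β = 2/3: partial sum = 1.7366 ≥ 1.0000. Cooperation sustainable.

Yes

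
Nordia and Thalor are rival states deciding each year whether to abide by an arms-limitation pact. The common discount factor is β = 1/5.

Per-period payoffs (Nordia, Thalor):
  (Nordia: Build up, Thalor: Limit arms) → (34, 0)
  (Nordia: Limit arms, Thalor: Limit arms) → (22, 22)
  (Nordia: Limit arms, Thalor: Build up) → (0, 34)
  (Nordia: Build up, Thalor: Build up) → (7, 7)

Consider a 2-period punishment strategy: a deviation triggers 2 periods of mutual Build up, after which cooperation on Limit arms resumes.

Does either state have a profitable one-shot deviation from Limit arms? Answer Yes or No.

Yes

IC: β+…+β^2 ≥ (34−22)/(22−7) = 4/5.
At β = 1/5: partial sum = 0.2400 < 0.8000. Cooperation not sustainable.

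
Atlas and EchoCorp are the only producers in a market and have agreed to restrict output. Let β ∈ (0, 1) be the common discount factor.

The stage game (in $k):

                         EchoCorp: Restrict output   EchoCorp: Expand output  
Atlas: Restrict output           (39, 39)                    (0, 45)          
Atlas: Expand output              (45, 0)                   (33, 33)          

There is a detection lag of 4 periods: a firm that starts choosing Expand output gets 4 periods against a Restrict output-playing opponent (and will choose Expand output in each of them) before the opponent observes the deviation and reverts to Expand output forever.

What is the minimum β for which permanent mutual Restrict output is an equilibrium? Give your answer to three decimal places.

A deviator earns 45 for 4 periods, then 33 forever; cooperating earns 39 forever. Multiplying the IC by (1−β):
39 ≥ 45(1−β^4) + 33β^4, so 12·β^4 ≥ 6 and β^4 ≥ 1/2.
β ≥ (1/2)^(1/4) ≈ 0.841.

0.841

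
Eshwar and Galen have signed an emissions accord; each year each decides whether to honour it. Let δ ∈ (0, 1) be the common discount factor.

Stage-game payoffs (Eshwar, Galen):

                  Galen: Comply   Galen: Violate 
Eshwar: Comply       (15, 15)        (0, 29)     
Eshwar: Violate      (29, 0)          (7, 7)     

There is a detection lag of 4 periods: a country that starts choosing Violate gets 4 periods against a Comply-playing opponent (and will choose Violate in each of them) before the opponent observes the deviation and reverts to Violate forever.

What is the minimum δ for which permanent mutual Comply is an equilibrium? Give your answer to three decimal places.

0.893

Deviating for the 4 undetected periods gains 29−15 = 14 per period over cooperation, then loses 15−7 = 8 per period forever once punishment starts.
Gain: 14(1 + δ + … + δ^3); loss: 8·δ^4/(1−δ).
No profitable deviation ⇔ 14(1−δ^4) ≤ 8·δ^4, i.e. δ^4 ≥ 14/(14+8) = 7/11.
Hence δ ≥ (7/11)^(1/4) ≈ 0.893.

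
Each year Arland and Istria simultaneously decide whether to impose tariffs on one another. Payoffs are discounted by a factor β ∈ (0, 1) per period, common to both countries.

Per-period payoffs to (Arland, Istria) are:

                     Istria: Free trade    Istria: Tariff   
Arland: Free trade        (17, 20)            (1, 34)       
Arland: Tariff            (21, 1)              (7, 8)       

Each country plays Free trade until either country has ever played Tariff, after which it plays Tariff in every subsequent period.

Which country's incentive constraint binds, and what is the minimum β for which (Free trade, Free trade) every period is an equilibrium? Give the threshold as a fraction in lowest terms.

Arland: cooperation gives 17 each period; deviation gives 21 once then 7 forever.
  17/(1−β) ≥ 21 + 7β/(1−β) ⇒ β ≥ 4/14 = 2/7.
Istria: cooperation gives 20 each period; deviation gives 34 once then 8 forever.
  β ≥ 14/26 = 7/13.
Both must hold, so the binding constraint is Istria's: β ≥ 7/13.

Istria; β ≥ 7/13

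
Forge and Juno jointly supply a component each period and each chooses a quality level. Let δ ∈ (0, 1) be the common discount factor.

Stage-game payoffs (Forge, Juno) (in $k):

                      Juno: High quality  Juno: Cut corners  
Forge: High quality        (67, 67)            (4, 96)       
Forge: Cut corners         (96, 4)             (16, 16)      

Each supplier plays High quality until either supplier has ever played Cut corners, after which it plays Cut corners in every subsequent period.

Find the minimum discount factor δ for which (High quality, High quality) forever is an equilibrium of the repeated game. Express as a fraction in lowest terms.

29/80

One-period gain from deviating is 96 − 67 = 29. The loss is 67 − 16 = 51 in every subsequent period, with present value 51·δ/(1−δ).
Deviation is unprofitable when 51·δ/(1−δ) ≥ 29, i.e. δ/(1−δ) ≥ 29/51.
Equivalently δ ≥ 29/(29+51) = 29/80.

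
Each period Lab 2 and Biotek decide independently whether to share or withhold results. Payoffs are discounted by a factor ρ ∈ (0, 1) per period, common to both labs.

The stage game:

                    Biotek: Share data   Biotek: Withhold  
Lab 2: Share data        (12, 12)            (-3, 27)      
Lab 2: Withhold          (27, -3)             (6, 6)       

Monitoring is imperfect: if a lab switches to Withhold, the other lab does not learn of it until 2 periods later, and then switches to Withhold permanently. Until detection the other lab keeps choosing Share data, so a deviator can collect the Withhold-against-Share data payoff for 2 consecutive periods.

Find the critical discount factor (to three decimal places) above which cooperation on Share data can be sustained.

0.845

A deviator earns 27 for 2 periods, then 6 forever; cooperating earns 12 forever. Multiplying the IC by (1−ρ):
12 ≥ 27(1−ρ^2) + 6ρ^2, so 21·ρ^2 ≥ 15 and ρ^2 ≥ 5/7.
ρ ≥ (5/7)^(1/2) ≈ 0.845.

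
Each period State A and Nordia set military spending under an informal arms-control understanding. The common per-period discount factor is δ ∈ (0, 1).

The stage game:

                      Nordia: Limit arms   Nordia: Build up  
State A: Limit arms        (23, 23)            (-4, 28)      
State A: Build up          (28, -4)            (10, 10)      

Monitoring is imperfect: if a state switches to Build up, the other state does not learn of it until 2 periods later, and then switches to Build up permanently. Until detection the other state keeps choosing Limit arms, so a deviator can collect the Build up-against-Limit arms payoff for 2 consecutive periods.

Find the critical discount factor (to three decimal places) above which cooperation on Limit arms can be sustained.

0.527

The best deviation is to choose Build up for all 2 undetected periods, earning 28 each, then 10 forever once detected.
Deviation value: 28(1−δ^2)/(1−δ) + 10δ^2/(1−δ); cooperation value: 23/(1−δ).
IC: 23 ≥ 28(1−δ^2) + 10δ^2 = 28 − 18δ^2.
So δ^2 ≥ 5/18, giving δ ≥ (5/18)^(1/2) ≈ 0.527.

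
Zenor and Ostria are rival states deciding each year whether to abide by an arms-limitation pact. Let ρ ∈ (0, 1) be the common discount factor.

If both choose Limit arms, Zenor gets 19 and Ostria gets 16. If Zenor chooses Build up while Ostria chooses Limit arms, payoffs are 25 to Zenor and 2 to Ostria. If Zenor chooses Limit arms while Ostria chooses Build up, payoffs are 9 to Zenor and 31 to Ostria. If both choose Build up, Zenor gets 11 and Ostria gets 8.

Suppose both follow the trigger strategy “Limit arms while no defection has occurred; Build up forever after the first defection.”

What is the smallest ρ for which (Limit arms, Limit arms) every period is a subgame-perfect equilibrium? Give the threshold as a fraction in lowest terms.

Zenor's threshold: (25−19)/(25−11) = 3/7.
Ostria's threshold: (31−16)/(31−8) = 15/23.
3/7 < 15/23, so Ostria binds and ρ* = 15/23.

15/23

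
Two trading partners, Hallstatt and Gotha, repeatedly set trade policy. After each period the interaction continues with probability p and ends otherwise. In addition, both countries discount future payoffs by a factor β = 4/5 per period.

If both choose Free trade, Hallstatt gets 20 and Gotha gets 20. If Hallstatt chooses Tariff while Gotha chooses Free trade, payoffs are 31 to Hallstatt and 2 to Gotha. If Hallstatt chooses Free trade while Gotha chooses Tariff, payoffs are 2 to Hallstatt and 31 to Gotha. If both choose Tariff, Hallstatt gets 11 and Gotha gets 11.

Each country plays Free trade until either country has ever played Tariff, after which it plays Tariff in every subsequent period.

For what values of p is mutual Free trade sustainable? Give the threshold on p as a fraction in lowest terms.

With continuation probability p and discount β, the effective per-period discount factor is βp.
Grim-trigger IC: βp ≥ (31−20)/(31−11) = 11/20.
So p ≥ (11/20)/(4/5) = 11/16.

11/16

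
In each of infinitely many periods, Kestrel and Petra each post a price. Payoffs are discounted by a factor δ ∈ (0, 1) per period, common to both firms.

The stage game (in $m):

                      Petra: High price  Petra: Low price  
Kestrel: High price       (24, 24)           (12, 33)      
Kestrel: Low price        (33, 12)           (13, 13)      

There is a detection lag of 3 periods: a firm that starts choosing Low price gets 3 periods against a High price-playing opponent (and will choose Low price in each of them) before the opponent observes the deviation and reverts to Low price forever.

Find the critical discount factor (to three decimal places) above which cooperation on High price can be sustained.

0.766

A deviator earns 33 for 3 periods, then 13 forever; cooperating earns 24 forever. Multiplying the IC by (1−δ):
24 ≥ 33(1−δ^3) + 13δ^3, so 20·δ^3 ≥ 9 and δ^3 ≥ 9/20.
δ ≥ (9/20)^(1/3) ≈ 0.766.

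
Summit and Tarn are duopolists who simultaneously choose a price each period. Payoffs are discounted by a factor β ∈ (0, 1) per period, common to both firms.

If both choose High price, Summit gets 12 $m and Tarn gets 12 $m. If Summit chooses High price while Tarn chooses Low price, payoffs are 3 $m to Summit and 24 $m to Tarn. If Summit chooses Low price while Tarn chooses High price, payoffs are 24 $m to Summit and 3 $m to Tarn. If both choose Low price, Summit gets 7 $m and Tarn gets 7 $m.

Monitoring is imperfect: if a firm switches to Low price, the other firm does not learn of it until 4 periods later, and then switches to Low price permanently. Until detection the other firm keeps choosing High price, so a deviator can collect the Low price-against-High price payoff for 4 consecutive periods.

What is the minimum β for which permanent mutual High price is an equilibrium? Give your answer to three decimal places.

0.917

Deviating for the 4 undetected periods gains 24−12 = 12 per period over cooperation, then loses 12−7 = 5 per period forever once punishment starts.
Gain: 12(1 + β + … + β^3); loss: 5·β^4/(1−β).
No profitable deviation ⇔ 12(1−β^4) ≤ 5·β^4, i.e. β^4 ≥ 12/(12+5) = 12/17.
Hence β ≥ (12/17)^(1/4) ≈ 0.917.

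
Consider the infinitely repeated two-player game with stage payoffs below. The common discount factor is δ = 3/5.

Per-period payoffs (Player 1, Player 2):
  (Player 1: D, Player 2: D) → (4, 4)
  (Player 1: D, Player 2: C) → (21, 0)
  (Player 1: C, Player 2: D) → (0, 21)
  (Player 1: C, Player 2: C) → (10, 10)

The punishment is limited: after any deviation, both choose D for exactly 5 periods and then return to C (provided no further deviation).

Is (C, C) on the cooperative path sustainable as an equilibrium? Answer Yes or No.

Comparing payoff streams over the 6 periods until play realigns: cooperate → 10(1+δ+…+δ^5); deviate → 21 + 4(δ+…+δ^5).
Cooperation is sustained iff (10−4)(δ+…+δ^5) ≥ 21−10.
δ+…+δ^5 = 3/5·(1−(3/5)^5)/(1−3/5) = 1.3834, and (21−10)/(10−4) = 1.8333.
1.3834 < 1.8333, so cooperation is not sustainable.

No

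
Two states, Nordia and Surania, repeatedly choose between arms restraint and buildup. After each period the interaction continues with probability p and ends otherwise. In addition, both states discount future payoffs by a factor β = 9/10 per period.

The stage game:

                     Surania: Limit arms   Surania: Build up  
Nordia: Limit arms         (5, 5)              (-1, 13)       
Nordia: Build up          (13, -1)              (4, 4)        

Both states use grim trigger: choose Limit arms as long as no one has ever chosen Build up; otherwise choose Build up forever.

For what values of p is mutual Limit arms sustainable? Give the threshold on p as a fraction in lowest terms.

With continuation probability p and discount β, the effective per-period discount factor is βp.
Grim-trigger IC: βp ≥ (13−5)/(13−4) = 8/9.
So p ≥ (8/9)/(9/10) = 80/81.

80/81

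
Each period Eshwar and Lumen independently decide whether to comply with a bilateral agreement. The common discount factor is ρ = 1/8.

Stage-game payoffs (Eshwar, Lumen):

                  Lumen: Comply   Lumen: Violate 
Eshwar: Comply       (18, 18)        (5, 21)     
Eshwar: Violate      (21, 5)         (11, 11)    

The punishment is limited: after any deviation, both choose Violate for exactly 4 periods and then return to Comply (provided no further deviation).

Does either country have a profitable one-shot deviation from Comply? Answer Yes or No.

Yes

IC: ρ+…+ρ^4 ≥ (21−18)/(18−11) = 3/7.
At ρ = 1/8: partial sum = 0.1428 < 0.4286. Cooperation not sustainable.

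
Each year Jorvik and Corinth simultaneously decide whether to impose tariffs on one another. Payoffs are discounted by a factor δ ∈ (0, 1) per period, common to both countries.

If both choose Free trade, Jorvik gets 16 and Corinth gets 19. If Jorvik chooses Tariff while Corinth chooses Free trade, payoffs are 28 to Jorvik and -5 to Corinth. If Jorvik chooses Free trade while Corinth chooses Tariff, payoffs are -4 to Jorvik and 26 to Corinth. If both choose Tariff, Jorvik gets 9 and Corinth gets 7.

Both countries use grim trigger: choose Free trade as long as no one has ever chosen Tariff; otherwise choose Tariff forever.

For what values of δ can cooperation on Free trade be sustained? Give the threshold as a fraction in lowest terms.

12/19

Jorvik: cooperation gives 16 each period; deviation gives 28 once then 9 forever.
  16/(1−δ) ≥ 28 + 9δ/(1−δ) ⇒ δ ≥ 12/19.
Corinth: cooperation gives 19 each period; deviation gives 26 once then 7 forever.
  δ ≥ 7/19.
Both must hold, so the binding constraint is Jorvik's: δ ≥ 12/19.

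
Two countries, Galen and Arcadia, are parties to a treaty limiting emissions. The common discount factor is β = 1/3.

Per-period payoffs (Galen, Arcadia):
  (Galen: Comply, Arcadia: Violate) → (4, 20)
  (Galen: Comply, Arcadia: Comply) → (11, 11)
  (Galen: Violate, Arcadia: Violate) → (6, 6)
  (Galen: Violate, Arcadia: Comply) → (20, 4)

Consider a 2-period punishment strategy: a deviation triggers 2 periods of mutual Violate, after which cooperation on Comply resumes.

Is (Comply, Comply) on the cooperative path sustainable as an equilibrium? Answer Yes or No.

No

IC: β+…+β^2 ≥ (20−11)/(11−6) = 9/5.
At β = 1/3: partial sum = 0.4444 < 1.8000. Cooperation not sustainable.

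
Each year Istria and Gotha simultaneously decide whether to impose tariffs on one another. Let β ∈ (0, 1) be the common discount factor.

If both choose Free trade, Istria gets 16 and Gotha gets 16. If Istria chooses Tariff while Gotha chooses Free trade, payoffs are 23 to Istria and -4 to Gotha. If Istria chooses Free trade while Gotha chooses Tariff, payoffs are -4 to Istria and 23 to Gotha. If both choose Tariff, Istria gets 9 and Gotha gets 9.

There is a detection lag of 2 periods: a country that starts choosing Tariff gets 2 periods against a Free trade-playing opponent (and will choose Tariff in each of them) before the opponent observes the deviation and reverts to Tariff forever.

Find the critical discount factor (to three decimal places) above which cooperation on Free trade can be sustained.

0.707

A deviator earns 23 for 2 periods, then 9 forever; cooperating earns 16 forever. Multiplying the IC by (1−β):
16 ≥ 23(1−β^2) + 9β^2, so 14·β^2 ≥ 7 and β^2 ≥ 1/2.
β ≥ (1/2)^(1/2) ≈ 0.707.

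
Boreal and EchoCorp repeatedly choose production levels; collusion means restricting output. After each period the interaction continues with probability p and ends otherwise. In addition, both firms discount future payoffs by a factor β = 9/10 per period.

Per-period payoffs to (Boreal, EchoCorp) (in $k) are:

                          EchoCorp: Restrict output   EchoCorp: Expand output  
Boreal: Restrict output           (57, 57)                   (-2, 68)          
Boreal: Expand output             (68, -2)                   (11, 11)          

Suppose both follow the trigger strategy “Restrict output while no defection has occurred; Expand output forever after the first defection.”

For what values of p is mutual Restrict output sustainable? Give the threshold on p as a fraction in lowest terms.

Expected continuation weight on next period's payoff is β·p = 9/10·p, which plays the role of the discount factor.
Cooperation requires 9/10·p ≥ (68−57)/(68−11) = 11/57, hence p ≥ 110/513.

110/513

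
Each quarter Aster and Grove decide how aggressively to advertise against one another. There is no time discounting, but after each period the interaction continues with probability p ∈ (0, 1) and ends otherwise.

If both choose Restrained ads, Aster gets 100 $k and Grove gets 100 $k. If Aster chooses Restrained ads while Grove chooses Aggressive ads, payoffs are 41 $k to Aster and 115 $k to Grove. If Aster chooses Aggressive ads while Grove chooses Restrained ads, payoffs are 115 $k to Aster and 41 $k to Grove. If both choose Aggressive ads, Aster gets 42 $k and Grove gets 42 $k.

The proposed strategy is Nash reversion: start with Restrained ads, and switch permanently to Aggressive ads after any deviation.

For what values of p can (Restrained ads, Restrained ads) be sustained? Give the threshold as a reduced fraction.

15/73

With no time discounting, the continuation probability p plays the role of the discount factor.
Grim-trigger IC: 100/(1−p) ≥ 115 + 42p/(1−p) ⇒ p ≥ (115−100)/(115−42) = 15/73.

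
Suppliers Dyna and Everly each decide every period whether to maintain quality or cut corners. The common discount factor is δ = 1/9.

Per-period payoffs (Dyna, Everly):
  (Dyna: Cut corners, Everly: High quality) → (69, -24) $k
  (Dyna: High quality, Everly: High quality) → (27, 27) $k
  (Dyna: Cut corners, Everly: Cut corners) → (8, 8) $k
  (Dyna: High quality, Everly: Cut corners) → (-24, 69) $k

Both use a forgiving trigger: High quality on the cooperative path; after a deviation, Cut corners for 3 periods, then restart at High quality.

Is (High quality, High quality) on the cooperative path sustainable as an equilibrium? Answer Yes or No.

No

A one-shot deviation gives 69 now, then 8 for 3 periods, then back to 27.
Gain from deviating: (69−27) today; loss: (27−8) in each of the next 3 periods.
No-deviation condition: (27−8)(δ+…+δ^3) ≥ 69−27, i.e. δ+…+δ^3 ≥ 42/19.
At δ = 1/9: δ+…+δ^3 = 0.1248 < 2.2105.
So cooperation is not sustainable.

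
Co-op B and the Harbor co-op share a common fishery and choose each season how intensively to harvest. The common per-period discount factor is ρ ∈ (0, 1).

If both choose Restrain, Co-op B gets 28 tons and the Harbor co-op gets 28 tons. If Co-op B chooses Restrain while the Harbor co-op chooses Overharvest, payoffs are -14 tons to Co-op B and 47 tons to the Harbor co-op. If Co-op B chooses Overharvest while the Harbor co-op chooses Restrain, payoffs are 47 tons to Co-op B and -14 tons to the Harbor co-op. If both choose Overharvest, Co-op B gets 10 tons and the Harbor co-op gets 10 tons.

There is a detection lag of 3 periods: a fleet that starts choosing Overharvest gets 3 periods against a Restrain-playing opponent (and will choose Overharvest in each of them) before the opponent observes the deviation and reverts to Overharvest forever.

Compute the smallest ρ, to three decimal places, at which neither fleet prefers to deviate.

A deviator earns 47 for 3 periods, then 10 forever; cooperating earns 28 forever. Multiplying the IC by (1−ρ):
28 ≥ 47(1−ρ^3) + 10ρ^3, so 37·ρ^3 ≥ 19 and ρ^3 ≥ 19/37.
ρ ≥ (19/37)^(1/3) ≈ 0.801.

0.801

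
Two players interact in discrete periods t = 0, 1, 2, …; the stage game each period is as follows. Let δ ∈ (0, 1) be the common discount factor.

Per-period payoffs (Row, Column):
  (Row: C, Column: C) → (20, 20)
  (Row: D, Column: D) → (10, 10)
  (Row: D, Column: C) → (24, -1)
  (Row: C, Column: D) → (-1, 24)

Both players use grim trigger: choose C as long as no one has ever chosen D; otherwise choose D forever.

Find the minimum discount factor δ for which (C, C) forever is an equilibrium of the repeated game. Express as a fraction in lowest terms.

Under grim trigger the critical discount factor is (T−C)/(T−P) with T = 24, C = 20, P = 10.
δ* = (24−20)/(24−10) = 4/14 = 2/7.

2/7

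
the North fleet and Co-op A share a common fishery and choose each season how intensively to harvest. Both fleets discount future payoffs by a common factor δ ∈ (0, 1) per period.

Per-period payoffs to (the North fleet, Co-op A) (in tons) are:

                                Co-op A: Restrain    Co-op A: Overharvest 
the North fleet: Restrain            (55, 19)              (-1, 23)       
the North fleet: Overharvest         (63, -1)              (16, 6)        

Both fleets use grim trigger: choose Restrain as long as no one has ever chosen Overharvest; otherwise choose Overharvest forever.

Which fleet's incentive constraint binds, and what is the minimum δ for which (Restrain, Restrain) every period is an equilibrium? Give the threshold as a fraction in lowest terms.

Co-op A; δ ≥ 4/17

the North fleet's threshold: (63−55)/(63−16) = 8/47.
Co-op A's threshold: (23−19)/(23−6) = 4/17.
8/47 < 4/17, so Co-op A binds and δ* = 4/17.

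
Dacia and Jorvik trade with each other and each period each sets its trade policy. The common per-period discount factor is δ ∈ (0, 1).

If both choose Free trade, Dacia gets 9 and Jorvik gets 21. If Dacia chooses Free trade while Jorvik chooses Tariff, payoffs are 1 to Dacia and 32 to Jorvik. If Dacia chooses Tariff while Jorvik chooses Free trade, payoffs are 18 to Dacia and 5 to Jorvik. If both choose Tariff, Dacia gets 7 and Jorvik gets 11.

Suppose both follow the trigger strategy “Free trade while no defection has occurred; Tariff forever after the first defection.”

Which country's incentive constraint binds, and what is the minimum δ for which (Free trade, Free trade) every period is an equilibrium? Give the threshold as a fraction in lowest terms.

Dacia's threshold: (18−9)/(18−7) = 9/11.
Jorvik's threshold: (32−21)/(32−11) = 11/21.
9/11 > 11/21, so Dacia binds and δ* = 9/11.

Dacia; δ ≥ 9/11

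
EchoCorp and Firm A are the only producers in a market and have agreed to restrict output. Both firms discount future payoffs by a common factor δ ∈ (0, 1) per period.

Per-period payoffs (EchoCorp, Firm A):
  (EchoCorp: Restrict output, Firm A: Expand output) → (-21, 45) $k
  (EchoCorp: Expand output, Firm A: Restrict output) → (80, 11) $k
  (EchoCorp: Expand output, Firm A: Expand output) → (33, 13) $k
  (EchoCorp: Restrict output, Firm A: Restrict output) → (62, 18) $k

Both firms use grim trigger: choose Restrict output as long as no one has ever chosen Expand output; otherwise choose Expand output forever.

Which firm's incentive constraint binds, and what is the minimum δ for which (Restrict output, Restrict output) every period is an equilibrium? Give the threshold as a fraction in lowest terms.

Firm A; δ ≥ 27/32

EchoCorp's threshold: (80−62)/(80−33) = 18/47.
Firm A's threshold: (45−18)/(45−13) = 27/32.
18/47 < 27/32, so Firm A binds and δ* = 27/32.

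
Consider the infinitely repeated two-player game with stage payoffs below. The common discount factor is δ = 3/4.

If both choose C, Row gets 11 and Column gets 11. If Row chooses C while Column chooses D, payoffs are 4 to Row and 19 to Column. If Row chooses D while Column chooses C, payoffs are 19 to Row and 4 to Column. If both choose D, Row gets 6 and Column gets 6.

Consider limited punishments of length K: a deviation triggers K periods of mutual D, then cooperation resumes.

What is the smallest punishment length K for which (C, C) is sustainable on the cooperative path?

3

Need Σ_{k=1}^{K} δ^k ≥ (19−11)/(11−6) = 1.6000 at δ = 3/4.
At K = 2 the sum is 1.3125 < 1.6000; at K = 3 it is 1.7344 ≥ 1.6000.
So the minimum punishment length is K = 3.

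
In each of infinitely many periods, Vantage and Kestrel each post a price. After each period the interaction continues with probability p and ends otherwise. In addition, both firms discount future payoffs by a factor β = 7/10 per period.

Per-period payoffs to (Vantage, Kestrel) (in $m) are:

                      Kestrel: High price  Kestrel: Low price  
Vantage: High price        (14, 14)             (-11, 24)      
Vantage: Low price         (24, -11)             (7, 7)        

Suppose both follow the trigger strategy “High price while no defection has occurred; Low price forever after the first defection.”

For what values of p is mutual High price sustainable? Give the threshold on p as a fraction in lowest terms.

With continuation probability p and discount β, the effective per-period discount factor is βp.
Grim-trigger IC: βp ≥ (24−14)/(24−7) = 10/17.
So p ≥ (10/17)/(7/10) = 100/119.

100/119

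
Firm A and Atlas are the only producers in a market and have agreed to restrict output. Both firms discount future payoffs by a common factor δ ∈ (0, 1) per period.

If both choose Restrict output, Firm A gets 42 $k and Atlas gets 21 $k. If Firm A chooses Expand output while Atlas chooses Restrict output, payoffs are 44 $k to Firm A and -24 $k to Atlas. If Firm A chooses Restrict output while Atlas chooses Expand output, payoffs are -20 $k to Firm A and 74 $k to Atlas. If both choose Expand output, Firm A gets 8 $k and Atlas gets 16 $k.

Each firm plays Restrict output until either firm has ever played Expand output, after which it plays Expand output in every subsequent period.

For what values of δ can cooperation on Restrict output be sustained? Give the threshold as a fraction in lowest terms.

Firm A's threshold: (44−42)/(44−8) = 1/18.
Atlas's threshold: (74−21)/(74−16) = 53/58.
1/18 < 53/58, so Atlas binds and δ* = 53/58.

53/58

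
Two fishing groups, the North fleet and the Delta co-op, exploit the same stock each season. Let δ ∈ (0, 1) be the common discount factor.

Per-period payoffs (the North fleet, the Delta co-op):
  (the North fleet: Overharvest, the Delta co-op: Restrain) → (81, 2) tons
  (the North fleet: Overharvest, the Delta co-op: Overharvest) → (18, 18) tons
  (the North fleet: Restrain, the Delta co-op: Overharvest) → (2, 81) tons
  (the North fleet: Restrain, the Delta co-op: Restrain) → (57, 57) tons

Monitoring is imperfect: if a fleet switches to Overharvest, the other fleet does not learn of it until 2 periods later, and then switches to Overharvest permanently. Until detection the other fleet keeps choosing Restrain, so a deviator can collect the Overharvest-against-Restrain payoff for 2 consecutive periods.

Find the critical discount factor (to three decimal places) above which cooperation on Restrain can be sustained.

0.617

The best deviation is to choose Overharvest for all 2 undetected periods, earning 81 each, then 18 forever once detected.
Deviation value: 81(1−δ^2)/(1−δ) + 18δ^2/(1−δ); cooperation value: 57/(1−δ).
IC: 57 ≥ 81(1−δ^2) + 18δ^2 = 81 − 63δ^2.
So δ^2 ≥ 24/63 = 8/21, giving δ ≥ (8/21)^(1/2) ≈ 0.617.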